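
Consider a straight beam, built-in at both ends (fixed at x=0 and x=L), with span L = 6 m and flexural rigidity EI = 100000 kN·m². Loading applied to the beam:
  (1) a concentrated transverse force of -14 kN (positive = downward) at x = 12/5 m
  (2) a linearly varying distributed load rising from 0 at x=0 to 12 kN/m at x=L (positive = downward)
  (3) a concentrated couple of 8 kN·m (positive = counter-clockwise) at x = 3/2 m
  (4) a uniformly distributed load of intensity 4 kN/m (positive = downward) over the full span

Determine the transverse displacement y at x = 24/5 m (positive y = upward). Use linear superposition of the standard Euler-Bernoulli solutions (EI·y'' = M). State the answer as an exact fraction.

y(24/5) = -141633/1562500000 m

Load 1 — point force P=-14 kN at a=12/5 m (b=L-a=18/5):
  y_1 = -Pa²(L-x)²(3bL-(3b+a)(L-x))/(6L³EI)  [x>a] = -(-14)·(12/5)²·(6-(24/5))²·(3·(18/5)·6-(3·(18/5)+(12/5))·(6-(24/5)))/(6·6³·100000) = 2142/48828125 m
Load 2 — triangular load w₀=12 kN/m (0→w₀ over full span):
  y_2 = -w₀x²(L-x)²(x+2L)/(120LEI) = -12·(24/5)²·(6-(24/5))²·((24/5)+2·6)/(120·6·100000) = -4536/48828125 m
Load 3 — applied couple M₀=8 kN·m at a=3/2 m (b=L-a=9/2):
  y_3 = (R_Ax³/6 - M_Ax²/2 - M₀(x-a)²/2)/EI  [x>a] with R_A=3/2, M_A=-3/2 = ((3/2)·(24/5)³/6 - (-3/2)·(24/5)²/2 - 8·((24/5)-(3/2))²/2)/100000 = 171/12500000 m
Load 4 — uniform load w=4 kN/m over full span:
  y_4 = -wx²(L-x)²/(24EI) = -4·(24/5)²·(6-(24/5))²/(24·100000) = -108/1953125 m
Superposition: y = Σ y_i = -141633/1562500000 m ≈ -0.000091 m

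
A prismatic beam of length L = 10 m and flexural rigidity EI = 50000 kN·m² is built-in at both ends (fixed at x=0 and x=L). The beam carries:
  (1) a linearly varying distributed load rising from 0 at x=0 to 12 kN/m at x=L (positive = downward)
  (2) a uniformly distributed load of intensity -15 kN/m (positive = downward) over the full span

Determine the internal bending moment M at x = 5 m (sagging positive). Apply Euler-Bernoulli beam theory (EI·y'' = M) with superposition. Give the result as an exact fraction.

M(5) = -75/2 kN·m

Load 1 — triangular load w₀=12 kN/m (0→w₀ over full span):
  M_1 = 3w₀Lx/20 - w₀L²/30 - w₀x³/(6L) = 3·12·10·5/20 - 12·10²/30 - 12·5³/(6·10) = 25 kN·m
Load 2 — uniform load w=-15 kN/m over full span:
  M_2 = wLx/2 - wL²/12 - wx²/2 = (-15)·10·5/2 - (-15)·10²/12 - (-15)·5²/2 = -125/2 kN·m
Superposition: M = Σ M_i = -75/2 kN·m ≈ -37.500000 kN·m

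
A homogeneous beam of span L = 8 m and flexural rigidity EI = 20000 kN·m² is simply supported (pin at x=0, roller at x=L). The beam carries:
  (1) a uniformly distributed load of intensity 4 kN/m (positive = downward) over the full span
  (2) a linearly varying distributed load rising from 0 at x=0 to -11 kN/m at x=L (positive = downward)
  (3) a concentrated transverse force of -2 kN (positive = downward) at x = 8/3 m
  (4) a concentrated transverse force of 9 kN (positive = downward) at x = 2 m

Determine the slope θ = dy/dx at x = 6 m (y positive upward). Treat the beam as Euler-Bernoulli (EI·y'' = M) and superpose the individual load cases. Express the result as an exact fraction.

θ(6) = -13867/32400000 rad

Load 1 — uniform load w=4 kN/m over full span:
  θ_1 = -w(L³-6Lx²+4x³)/(24EI) = -4·(8³-6·8·6²+4·6³)/(24·20000) = 11/3750 rad
Load 2 — triangular load w₀=-11 kN/m (0→w₀ over full span):
  θ_2 = -w₀(7L⁴-30L²x²+15x⁴)/(360LEI) = -(-11)·(7·8⁴-30·8²·6²+15·6⁴)/(360·8·20000) = -14443/3600000 rad
Load 3 — point force P=-2 kN at a=8/3 m (b=L-a=16/3):
  θ_3 = -Pa(2L²-6Lx+3x²+a²)/(6LEI)  [x>a] = -(-2)·(8/3)·(2·8²-6·8·6+3·6²+(8/3)²)/(6·8·20000) = -101/405000 rad
Load 4 — point force P=9 kN at a=2 m (b=L-a=6):
  θ_4 = -Pa(2L²-6Lx+3x²+a²)/(6LEI)  [x>a] = -9·2·(2·8²-6·8·6+3·6²+2²)/(6·8·20000) = 9/10000 rad
Superposition: θ = Σ θ_i = -13867/32400000 rad ≈ -0.000428 rad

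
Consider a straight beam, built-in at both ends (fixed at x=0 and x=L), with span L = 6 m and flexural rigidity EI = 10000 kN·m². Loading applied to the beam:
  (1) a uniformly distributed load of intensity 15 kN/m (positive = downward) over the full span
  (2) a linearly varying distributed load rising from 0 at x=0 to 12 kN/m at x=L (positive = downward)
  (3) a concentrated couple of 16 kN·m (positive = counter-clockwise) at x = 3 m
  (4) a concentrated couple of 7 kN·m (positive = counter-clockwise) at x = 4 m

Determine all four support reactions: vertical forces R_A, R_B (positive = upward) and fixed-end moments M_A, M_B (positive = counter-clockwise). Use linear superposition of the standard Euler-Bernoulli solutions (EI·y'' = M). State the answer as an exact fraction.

Load 1 — uniform load w=15 kN/m over full span:
  R_A = wL/2 = 15·6/2 = 45 kN
  M_A = wL²/12 = 15·6²/12 = 45 kN·m
  R_B = wL/2 = 15·6/2 = 45 kN
  M_B = -wL²/12 = -15·6²/12 = -45 kN·m
Load 2 — triangular load w₀=12 kN/m (0→w₀ over full span):
  R_A = 3w₀L/20 = 3·12·6/20 = 54/5 kN
  M_A = w₀L²/30 = 12·6²/30 = 72/5 kN·m
  R_B = 7w₀L/20 = 7·12·6/20 = 126/5 kN
  M_B = -w₀L²/20 = -12·6²/20 = -108/5 kN·m
Load 3 — applied couple M₀=16 kN·m at a=3 m (b=L-a=3):
  R_A = 6M₀ab/L³ = 6·16·3·3/6³ = 4 kN
  M_A = M₀b(2a-b)/L² = 16·3·(2·3-3)/6² = 4 kN·m
  R_B = -6M₀ab/L³ = -6·16·3·3/6³ = -4 kN
  M_B = M₀a(2b-a)/L² = 16·3·(2·3-3)/6² = 4 kN·m
Load 4 — applied couple M₀=7 kN·m at a=4 m (b=L-a=2):
  R_A = 6M₀ab/L³ = 6·7·4·2/6³ = 14/9 kN
  M_A = M₀b(2a-b)/L² = 7·2·(2·4-2)/6² = 7/3 kN·m
  R_B = -6M₀ab/L³ = -6·7·4·2/6³ = -14/9 kN
  M_B = M₀a(2b-a)/L² = 7·4·(2·2-4)/6² = 0 kN·m
Superposition: R_A = 2761/45 kN, M_A = 986/15 kN·m, R_B = 2909/45 kN, M_B = -313/5 kN·m

R_A = 2761/45 kN, M_A = 986/15 kN·m, R_B = 2909/45 kN, M_B = -313/5 kN·m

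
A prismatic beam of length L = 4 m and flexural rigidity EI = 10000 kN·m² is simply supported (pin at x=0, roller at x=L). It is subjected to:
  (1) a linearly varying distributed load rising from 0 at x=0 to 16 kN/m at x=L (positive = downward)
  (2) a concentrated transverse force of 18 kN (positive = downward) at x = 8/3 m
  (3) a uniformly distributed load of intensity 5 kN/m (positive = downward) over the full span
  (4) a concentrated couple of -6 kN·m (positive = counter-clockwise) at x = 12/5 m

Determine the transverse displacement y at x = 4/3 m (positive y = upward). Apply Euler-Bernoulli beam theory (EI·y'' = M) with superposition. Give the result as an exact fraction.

Load 1 — triangular load w₀=16 kN/m (0→w₀ over full span):
  y_1 = -w₀x(7L⁴-10L²x²+3x⁴)/(360LEI) = -16·(4/3)·(7·4⁴-10·4²·(4/3)²+3·(4/3)⁴)/(360·4·10000) = -1024/455625 m
Load 2 — point force P=18 kN at a=8/3 m (b=L-a=4/3):
  y_2 = -Pbx(L²-b²-x²)/(6LEI)  [x≤a] = -18·(4/3)·(4/3)·(4²-(4/3)²-(4/3)²)/(6·4·10000) = -28/16875 m
Load 3 — uniform load w=5 kN/m over full span:
  y_3 = -wx(L³-2Lx²+x³)/(24EI) = -5·(4/3)·(4³-2·4·(4/3)²+(4/3)³)/(24·10000) = -44/30375 m
Load 4 — applied couple M₀=-6 kN·m at a=12/5 m (b=L-a=8/5):
  y_4 = (M₀x³/(6L)+C₁x)/EI  [x≤a] with C₁=M₀(3b²-L²)/(6L)=52/25 = ((-6)·(4/3)³/(6·4)+(52/25)·(4/3))/10000 = 92/421875 m
Superposition: y = Σ y_i = -58516/11390625 m ≈ -0.005137 m

y(4/3) = -58516/11390625 m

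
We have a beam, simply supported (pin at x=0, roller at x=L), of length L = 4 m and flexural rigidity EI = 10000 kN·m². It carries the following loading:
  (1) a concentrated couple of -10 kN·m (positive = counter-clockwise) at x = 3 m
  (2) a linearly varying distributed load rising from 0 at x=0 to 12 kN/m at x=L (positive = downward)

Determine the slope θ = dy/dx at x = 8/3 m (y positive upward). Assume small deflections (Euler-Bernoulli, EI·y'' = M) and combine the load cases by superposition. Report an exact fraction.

Load 1 — applied couple M₀=-10 kN·m at a=3 m (b=L-a=1):
  θ_1 = (M₀x²/(2L)+C₁)/EI  [x≤a] with C₁=M₀(3b²-L²)/(6L)=65/12 = ((-10)·(8/3)²/(2·4)+(65/12))/10000 = -1/2880 rad
Load 2 — triangular load w₀=12 kN/m (0→w₀ over full span):
  θ_2 = -w₀(7L⁴-30L²x²+15x⁴)/(360LEI) = -12·(7·4⁴-30·4²·(8/3)²+15·(8/3)⁴)/(360·4·10000) = 182/253125 rad
Superposition: θ = Σ θ_i = 6023/16200000 rad ≈ 0.000372 rad

θ(8/3) = 6023/16200000 rad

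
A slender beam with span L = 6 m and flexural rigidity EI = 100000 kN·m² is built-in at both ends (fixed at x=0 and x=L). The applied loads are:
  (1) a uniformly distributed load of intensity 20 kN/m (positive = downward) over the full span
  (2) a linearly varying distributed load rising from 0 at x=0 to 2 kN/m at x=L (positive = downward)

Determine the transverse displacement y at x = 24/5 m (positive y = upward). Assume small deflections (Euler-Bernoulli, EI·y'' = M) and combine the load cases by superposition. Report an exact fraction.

Load 1 — uniform load w=20 kN/m over full span:
  y_1 = -wx²(L-x)²/(24EI) = -20·(24/5)²·(6-(24/5))²/(24·100000) = -108/390625 m
Load 2 — triangular load w₀=2 kN/m (0→w₀ over full span):
  y_2 = -w₀x²(L-x)²(x+2L)/(120LEI) = -2·(24/5)²·(6-(24/5))²·((24/5)+2·6)/(120·6·100000) = -756/48828125 m
Superposition: y = Σ y_i = -14256/48828125 m ≈ -0.000292 m

y(24/5) = -14256/48828125 m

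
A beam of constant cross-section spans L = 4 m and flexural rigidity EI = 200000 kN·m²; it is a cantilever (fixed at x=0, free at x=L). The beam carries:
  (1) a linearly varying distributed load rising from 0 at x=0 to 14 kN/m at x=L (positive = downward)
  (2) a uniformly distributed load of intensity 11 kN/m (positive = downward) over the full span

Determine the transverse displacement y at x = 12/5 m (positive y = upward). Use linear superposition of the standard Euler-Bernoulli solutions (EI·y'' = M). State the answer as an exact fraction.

Load 1 — triangular load w₀=14 kN/m (0→w₀ over full span):
  y_1 = (w₀Lx³/12-w₀L²x²/6-w₀x⁵/(120L))/EI = (14·4·(12/5)³/12-14·4²·(12/5)²/6-14·(12/5)⁵/(120·4))/200000 = -37317/48828125 m
Load 2 — uniform load w=11 kN/m over full span:
  y_2 = -wx²(x²-4Lx+6L²)/(24EI) = -11·(12/5)²·((12/5)²-4·4·(12/5)+6·4²)/(24·200000) = -3267/3906250 m
Superposition: y = Σ y_i = -156309/97656250 m ≈ -0.001601 m

y(12/5) = -156309/97656250 m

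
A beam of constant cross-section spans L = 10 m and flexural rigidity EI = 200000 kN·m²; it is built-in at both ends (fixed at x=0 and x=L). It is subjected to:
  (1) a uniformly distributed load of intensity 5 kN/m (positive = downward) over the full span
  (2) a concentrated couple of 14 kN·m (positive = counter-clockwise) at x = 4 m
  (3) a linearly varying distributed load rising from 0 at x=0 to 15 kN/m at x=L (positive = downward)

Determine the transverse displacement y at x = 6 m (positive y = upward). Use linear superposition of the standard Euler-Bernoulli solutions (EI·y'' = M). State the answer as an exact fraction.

Load 1 — uniform load w=5 kN/m over full span:
  y_1 = -wx²(L-x)²/(24EI) = -5·6²·(10-6)²/(24·200000) = -3/5000 m
Load 2 — applied couple M₀=14 kN·m at a=4 m (b=L-a=6):
  y_2 = (R_Ax³/6 - M_Ax²/2 - M₀(x-a)²/2)/EI  [x>a] with R_A=252/125, M_A=42/25 = ((252/125)·6³/6 - (42/25)·6²/2 - 14·(6-4)²/2)/200000 = 28/390625 m
Load 3 — triangular load w₀=15 kN/m (0→w₀ over full span):
  y_3 = -w₀x²(L-x)²(x+2L)/(120LEI) = -15·6²·(10-6)²·(6+2·10)/(120·10·200000) = -117/125000 m
Superposition: y = Σ y_i = -572/390625 m ≈ -0.001464 m

y(6) = -572/390625 m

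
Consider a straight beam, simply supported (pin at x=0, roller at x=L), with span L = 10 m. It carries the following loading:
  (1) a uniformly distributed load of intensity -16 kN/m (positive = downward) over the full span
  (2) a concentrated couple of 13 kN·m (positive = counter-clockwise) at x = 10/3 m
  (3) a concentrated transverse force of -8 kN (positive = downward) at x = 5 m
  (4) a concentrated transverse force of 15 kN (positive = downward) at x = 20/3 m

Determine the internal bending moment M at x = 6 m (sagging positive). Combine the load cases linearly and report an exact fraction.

Load 1 — uniform load w=-16 kN/m over full span:
  M_1 = wx(L-x)/2 = (-16)·6·(10-6)/2 = -192 kN·m
Load 2 — applied couple M₀=13 kN·m at a=10/3 m (b=L-a=20/3):
  M_2 = M₀x/L - M₀  [x>a] = 13·6/10 - 13 = -26/5 kN·m
Load 3 — point force P=-8 kN at a=5 m (b=L-a=5):
  M_3 = Pa(L-x)/L  [x>a] = (-8)·5·(10-6)/10 = -16 kN·m
Load 4 — point force P=15 kN at a=20/3 m (b=L-a=10/3):
  M_4 = Pbx/L  [x≤a] = 15·(10/3)·6/10 = 30 kN·m
Superposition: M = Σ M_i = -916/5 kN·m ≈ -183.200000 kN·m

M(6) = -916/5 kN·m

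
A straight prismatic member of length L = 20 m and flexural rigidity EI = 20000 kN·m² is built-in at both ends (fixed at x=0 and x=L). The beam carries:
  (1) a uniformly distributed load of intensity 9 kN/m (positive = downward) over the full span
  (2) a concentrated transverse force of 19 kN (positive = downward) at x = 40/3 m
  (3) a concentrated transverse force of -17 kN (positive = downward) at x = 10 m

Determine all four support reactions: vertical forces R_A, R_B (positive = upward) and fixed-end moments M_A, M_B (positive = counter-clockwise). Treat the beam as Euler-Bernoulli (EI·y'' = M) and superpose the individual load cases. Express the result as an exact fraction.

Load 1 — uniform load w=9 kN/m over full span:
  R_A = wL/2 = 9·20/2 = 90 kN
  M_A = wL²/12 = 9·20²/12 = 300 kN·m
  R_B = wL/2 = 9·20/2 = 90 kN
  M_B = -wL²/12 = -9·20²/12 = -300 kN·m
Load 2 — point force P=19 kN at a=40/3 m (b=L-a=20/3):
  R_A = Pb²(3a+b)/L³ = 19·(20/3)²·(3·(40/3)+(20/3))/20³ = 133/27 kN
  M_A = Pab²/L² = 19·(40/3)·(20/3)²/20² = 760/27 kN·m
  R_B = Pa²(a+3b)/L³ = 19·(40/3)²·((40/3)+3·(20/3))/20³ = 380/27 kN
  M_B = -Pa²b/L² = -19·(40/3)²·(20/3)/20² = -1520/27 kN·m
Load 3 — point force P=-17 kN at a=10 m (b=L-a=10):
  R_A = Pb²(3a+b)/L³ = (-17)·10²·(3·10+10)/20³ = -17/2 kN
  M_A = Pab²/L² = (-17)·10·10²/20² = -85/2 kN·m
  R_B = Pa²(a+3b)/L³ = (-17)·10²·(10+3·10)/20³ = -17/2 kN
  M_B = -Pa²b/L² = -(-17)·10²·10/20² = 85/2 kN·m
Superposition: R_A = 4667/54 kN, M_A = 15425/54 kN·m, R_B = 5161/54 kN, M_B = -16945/54 kN·m

R_A = 4667/54 kN, M_A = 15425/54 kN·m, R_B = 5161/54 kN, M_B = -16945/54 kN·m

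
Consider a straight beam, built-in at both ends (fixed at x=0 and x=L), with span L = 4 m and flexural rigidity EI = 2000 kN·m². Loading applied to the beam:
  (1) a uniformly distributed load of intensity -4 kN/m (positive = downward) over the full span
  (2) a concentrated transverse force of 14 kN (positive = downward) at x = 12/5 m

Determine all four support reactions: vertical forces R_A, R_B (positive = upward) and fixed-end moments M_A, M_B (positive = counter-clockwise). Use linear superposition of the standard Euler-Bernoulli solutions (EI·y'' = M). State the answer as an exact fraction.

Load 1 — uniform load w=-4 kN/m over full span:
  R_A = wL/2 = (-4)·4/2 = -8 kN
  M_A = wL²/12 = (-4)·4²/12 = -16/3 kN·m
  R_B = wL/2 = (-4)·4/2 = -8 kN
  M_B = -wL²/12 = -(-4)·4²/12 = 16/3 kN·m
Load 2 — point force P=14 kN at a=12/5 m (b=L-a=8/5):
  R_A = Pb²(3a+b)/L³ = 14·(8/5)²·(3·(12/5)+(8/5))/4³ = 616/125 kN
  M_A = Pab²/L² = 14·(12/5)·(8/5)²/4² = 672/125 kN·m
  R_B = Pa²(a+3b)/L³ = 14·(12/5)²·((12/5)+3·(8/5))/4³ = 1134/125 kN
  M_B = -Pa²b/L² = -14·(12/5)²·(8/5)/4² = -1008/125 kN·m
Superposition: R_A = -384/125 kN, M_A = 16/375 kN·m, R_B = 134/125 kN, M_B = -1024/375 kN·m

R_A = -384/125 kN, M_A = 16/375 kN·m, R_B = 134/125 kN, M_B = -1024/375 kN·m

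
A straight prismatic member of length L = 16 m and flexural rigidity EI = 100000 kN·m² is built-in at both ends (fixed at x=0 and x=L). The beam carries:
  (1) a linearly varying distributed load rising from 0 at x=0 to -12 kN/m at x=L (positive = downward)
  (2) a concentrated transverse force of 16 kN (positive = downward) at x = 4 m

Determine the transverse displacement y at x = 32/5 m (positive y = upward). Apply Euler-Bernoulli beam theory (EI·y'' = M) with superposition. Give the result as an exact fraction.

Load 1 — triangular load w₀=-12 kN/m (0→w₀ over full span):
  y_1 = -w₀x²(L-x)²(x+2L)/(120LEI) = -(-12)·(32/5)²·(16-(32/5))²·((32/5)+2·16)/(120·16·100000) = 442368/48828125 m
Load 2 — point force P=16 kN at a=4 m (b=L-a=12):
  y_2 = -Pa²(L-x)²(3bL-(3b+a)(L-x))/(6L³EI)  [x>a] = -16·4²·(16-(32/5))²·(3·12·16-(3·12+4)·(16-(32/5)))/(6·16³·100000) = -144/78125 m
Superposition: y = Σ y_i = 352368/48828125 m ≈ 0.007216 m

y(32/5) = 352368/48828125 m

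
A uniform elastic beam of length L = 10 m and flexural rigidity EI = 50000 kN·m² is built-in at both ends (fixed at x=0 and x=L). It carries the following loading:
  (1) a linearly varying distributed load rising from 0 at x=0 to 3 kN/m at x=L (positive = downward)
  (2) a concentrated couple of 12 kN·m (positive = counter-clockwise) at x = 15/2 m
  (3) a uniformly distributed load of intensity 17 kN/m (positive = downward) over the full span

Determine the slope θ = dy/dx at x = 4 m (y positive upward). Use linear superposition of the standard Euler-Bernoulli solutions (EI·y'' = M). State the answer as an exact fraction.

θ(4) = -397/250000 rad

Load 1 — triangular load w₀=3 kN/m (0→w₀ over full span):
  θ_1 = -w₀(2x(L-x)(L-2x)(x+2L)+x²(L-x)²)/(120LEI) = -3·(2·4·(10-4)·(10-2·4)·(4+2·10)+4²·(10-4)²)/(120·10·50000) = -9/62500 rad
Load 2 — applied couple M₀=12 kN·m at a=15/2 m (b=L-a=5/2):
  θ_2 = (R_Ax²/2 - M_Ax)/EI  [x≤a] with R_A=27/20, M_A=15/4 = ((27/20)·4²/2 - (15/4)·4)/50000 = -21/250000 rad
Load 3 — uniform load w=17 kN/m over full span:
  θ_3 = -wx(L-x)(L-2x)/(12EI) = -17·4·(10-4)·(10-2·4)/(12·50000) = -17/12500 rad
Superposition: θ = Σ θ_i = -397/250000 rad ≈ -0.001588 rad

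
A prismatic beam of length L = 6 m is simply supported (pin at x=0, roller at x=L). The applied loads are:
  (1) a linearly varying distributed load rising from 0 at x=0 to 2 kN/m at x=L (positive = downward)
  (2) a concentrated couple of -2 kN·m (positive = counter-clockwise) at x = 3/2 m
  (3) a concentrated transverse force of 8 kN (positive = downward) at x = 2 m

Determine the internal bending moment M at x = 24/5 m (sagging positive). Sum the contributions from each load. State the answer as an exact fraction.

M(24/5) = 882/125 kN·m

Load 1 — triangular load w₀=2 kN/m (0→w₀ over full span):
  M_1 = w₀Lx/6 - w₀x³/(6L) = 2·6·(24/5)/6 - 2·(24/5)³/(6·6) = 432/125 kN·m
Load 2 — applied couple M₀=-2 kN·m at a=3/2 m (b=L-a=9/2):
  M_2 = M₀x/L - M₀  [x>a] = (-2)·(24/5)/6 - (-2) = 2/5 kN·m
Load 3 — point force P=8 kN at a=2 m (b=L-a=4):
  M_3 = Pa(L-x)/L  [x>a] = 8·2·(6-(24/5))/6 = 16/5 kN·m
Superposition: M = Σ M_i = 882/125 kN·m ≈ 7.056000 kN·m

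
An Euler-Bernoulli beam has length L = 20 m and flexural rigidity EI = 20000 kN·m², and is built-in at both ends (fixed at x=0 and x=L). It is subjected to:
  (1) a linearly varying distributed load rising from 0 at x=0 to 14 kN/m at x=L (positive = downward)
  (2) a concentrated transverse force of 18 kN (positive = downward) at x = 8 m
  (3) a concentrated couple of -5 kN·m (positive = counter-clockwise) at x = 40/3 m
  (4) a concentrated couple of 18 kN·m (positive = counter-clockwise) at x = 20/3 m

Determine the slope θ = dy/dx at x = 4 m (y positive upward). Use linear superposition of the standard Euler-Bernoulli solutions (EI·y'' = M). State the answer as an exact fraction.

θ(4) = -48617/1875000 rad

Load 1 — triangular load w₀=14 kN/m (0→w₀ over full span):
  θ_1 = -w₀(2x(L-x)(L-2x)(x+2L)+x²(L-x)²)/(120LEI) = -14·(2·4·(20-4)·(20-2·4)·(4+2·20)+4²·(20-4)²)/(120·20·20000) = -196/9375 rad
Load 2 — point force P=18 kN at a=8 m (b=L-a=12):
  θ_2 = -Pb²x(2aL-(3a+b)x)/(2L³EI)  [x≤a] = -18·12²·4·(2·8·20-(3·8+12)·4)/(2·20³·20000) = -891/156250 rad
Load 3 — applied couple M₀=-5 kN·m at a=40/3 m (b=L-a=20/3):
  θ_3 = (R_Ax²/2 - M_Ax)/EI  [x≤a] with R_A=-1/3, M_A=-5/3 = ((-1/3)·4²/2 - (-5/3)·4)/20000 = 1/5000 rad
Load 4 — applied couple M₀=18 kN·m at a=20/3 m (b=L-a=40/3):
  θ_4 = (R_Ax²/2 - M_Ax)/EI  [x≤a] with R_A=6/5, M_A=0 = ((6/5)·4²/2 - 0·4)/20000 = 3/6250 rad
Superposition: θ = Σ θ_i = -48617/1875000 rad ≈ -0.025929 rad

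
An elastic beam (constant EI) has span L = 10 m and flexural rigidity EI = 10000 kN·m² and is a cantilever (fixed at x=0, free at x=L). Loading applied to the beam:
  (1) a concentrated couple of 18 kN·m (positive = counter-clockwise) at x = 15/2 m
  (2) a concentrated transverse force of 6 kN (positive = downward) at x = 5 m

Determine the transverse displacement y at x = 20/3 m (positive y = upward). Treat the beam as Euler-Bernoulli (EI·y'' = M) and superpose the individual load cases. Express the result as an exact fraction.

y(20/3) = 1/400 m

Load 1 — applied couple M₀=18 kN·m at a=15/2 m (b=L-a=5/2):
  y_1 = M₀x²/(2EI)  [x≤a] = 18·(20/3)²/(2·10000) = 1/25 m
Load 2 — point force P=6 kN at a=5 m (b=L-a=5):
  y_2 = -Pa²(3x-a)/(6EI)  [x>a] = -6·5²·(3·(20/3)-5)/(6·10000) = -3/80 m
Superposition: y = Σ y_i = 1/400 m ≈ 0.002500 m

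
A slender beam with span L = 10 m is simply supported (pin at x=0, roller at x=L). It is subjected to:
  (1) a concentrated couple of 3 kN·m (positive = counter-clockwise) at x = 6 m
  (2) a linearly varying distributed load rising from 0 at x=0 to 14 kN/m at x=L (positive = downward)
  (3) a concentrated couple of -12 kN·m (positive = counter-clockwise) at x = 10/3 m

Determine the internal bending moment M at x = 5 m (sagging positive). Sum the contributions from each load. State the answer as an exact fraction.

Load 1 — applied couple M₀=3 kN·m at a=6 m (b=L-a=4):
  M_1 = M₀x/L  [x≤a] = 3·5/10 = 3/2 kN·m
Load 2 — triangular load w₀=14 kN/m (0→w₀ over full span):
  M_2 = w₀Lx/6 - w₀x³/(6L) = 14·10·5/6 - 14·5³/(6·10) = 175/2 kN·m
Load 3 — applied couple M₀=-12 kN·m at a=10/3 m (b=L-a=20/3):
  M_3 = M₀x/L - M₀  [x>a] = (-12)·5/10 - (-12) = 6 kN·m
Superposition: M = Σ M_i = 95 kN·m ≈ 95.000000 kN·m

M(5) = 95 kN·m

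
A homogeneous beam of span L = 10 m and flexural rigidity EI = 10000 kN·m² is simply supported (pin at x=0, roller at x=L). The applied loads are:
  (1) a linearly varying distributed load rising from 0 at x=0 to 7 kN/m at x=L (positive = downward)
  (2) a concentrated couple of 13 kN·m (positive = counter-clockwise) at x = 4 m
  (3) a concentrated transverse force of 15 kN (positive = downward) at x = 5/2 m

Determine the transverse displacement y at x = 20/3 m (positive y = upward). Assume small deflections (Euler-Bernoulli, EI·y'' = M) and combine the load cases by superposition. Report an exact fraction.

y(20/3) = -6423677/116640000 m

Load 1 — triangular load w₀=7 kN/m (0→w₀ over full span):
  y_1 = -w₀x(7L⁴-10L²x²+3x⁴)/(360LEI) = -7·(20/3)·(7·10⁴-10·10²·(20/3)²+3·(20/3)⁴)/(360·10·10000) = -119/2916 m
Load 2 — applied couple M₀=13 kN·m at a=4 m (b=L-a=6):
  y_2 = (M₀x³/(6L)-M₀(x-a)²/2+C₁x)/EI  [x>a] with C₁=M₀(3b²-L²)/(6L)=26/15 = (13·(20/3)³/(6·10)-13·((20/3)-4)²/2+(26/15)·(20/3))/10000 = 299/101250 m
Load 3 — point force P=15 kN at a=5/2 m (b=L-a=15/2):
  y_3 = -Pa(L-x)(2Lx-a²-x²)/(6LEI)  [x>a] = -15·(5/2)·(10-(20/3))·(2·10·(20/3)-(5/2)²-(20/3)²)/(6·10·10000) = -119/6912 m
Superposition: y = Σ y_i = -6423677/116640000 m ≈ -0.055073 m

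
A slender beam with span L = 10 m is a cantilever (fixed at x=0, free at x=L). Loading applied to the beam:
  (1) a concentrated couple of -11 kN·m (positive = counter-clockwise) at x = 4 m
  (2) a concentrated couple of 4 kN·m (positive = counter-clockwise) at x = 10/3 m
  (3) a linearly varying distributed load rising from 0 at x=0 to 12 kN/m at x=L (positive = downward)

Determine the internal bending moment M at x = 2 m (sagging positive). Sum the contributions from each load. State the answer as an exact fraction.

Load 1 — applied couple M₀=-11 kN·m at a=4 m (b=L-a=6):
  M_1 = M₀  [x≤a] = (-11) = -11 kN·m
Load 2 — applied couple M₀=4 kN·m at a=10/3 m (b=L-a=20/3):
  M_2 = M₀  [x≤a] = 4 = 4 kN·m
Load 3 — triangular load w₀=12 kN/m (0→w₀ over full span):
  M_3 = w₀Lx/2 - w₀L²/3 - w₀x³/(6L) = 12·10·2/2 - 12·10²/3 - 12·2³/(6·10) = -1408/5 kN·m
Superposition: M = Σ M_i = -1443/5 kN·m ≈ -288.600000 kN·m

M(2) = -1443/5 kN·m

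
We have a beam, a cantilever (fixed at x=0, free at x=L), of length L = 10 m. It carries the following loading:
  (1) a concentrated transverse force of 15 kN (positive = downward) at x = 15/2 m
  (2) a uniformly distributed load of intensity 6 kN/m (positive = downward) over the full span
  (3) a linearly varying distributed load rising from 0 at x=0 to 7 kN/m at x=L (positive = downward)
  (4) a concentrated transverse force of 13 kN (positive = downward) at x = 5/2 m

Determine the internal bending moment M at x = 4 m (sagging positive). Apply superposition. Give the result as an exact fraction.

Load 1 — point force P=15 kN at a=15/2 m (b=L-a=5/2):
  M_1 = -P(a-x)  [x≤a] = -15·((15/2)-4) = -105/2 kN·m
Load 2 — uniform load w=6 kN/m over full span:
  M_2 = -w(L-x)²/2 = -6·(10-4)²/2 = -108 kN·m
Load 3 — triangular load w₀=7 kN/m (0→w₀ over full span):
  M_3 = w₀Lx/2 - w₀L²/3 - w₀x³/(6L) = 7·10·4/2 - 7·10²/3 - 7·4³/(6·10) = -504/5 kN·m
Load 4 — point force P=13 kN at a=5/2 m (b=L-a=15/2):
  M_4 = 0  [x>a] = 0 kN·m
Superposition: M = Σ M_i = -2613/10 kN·m ≈ -261.300000 kN·m

M(4) = -2613/10 kN·m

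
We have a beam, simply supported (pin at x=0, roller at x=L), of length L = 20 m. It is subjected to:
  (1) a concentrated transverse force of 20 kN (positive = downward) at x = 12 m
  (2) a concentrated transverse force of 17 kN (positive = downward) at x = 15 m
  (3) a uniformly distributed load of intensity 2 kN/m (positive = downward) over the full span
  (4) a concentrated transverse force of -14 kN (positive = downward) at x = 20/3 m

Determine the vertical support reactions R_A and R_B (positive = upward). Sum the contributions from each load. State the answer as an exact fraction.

R_A = 275/12 kN, R_B = 481/12 kN

Load 1 — point force P=20 kN at a=12 m (b=L-a=8):
  R_A = Pb/L = 20·8/20 = 8 kN
  R_B = Pa/L = 20·12/20 = 12 kN
Load 2 — point force P=17 kN at a=15 m (b=L-a=5):
  R_A = Pb/L = 17·5/20 = 17/4 kN
  R_B = Pa/L = 17·15/20 = 51/4 kN
Load 3 — uniform load w=2 kN/m over full span:
  R_A = wL/2 = 2·20/2 = 20 kN
  R_B = wL/2 = 2·20/2 = 20 kN
Load 4 — point force P=-14 kN at a=20/3 m (b=L-a=40/3):
  R_A = Pb/L = (-14)·(40/3)/20 = -28/3 kN
  R_B = Pa/L = (-14)·(20/3)/20 = -14/3 kN
Superposition: R_A = 275/12 kN, R_B = 481/12 kN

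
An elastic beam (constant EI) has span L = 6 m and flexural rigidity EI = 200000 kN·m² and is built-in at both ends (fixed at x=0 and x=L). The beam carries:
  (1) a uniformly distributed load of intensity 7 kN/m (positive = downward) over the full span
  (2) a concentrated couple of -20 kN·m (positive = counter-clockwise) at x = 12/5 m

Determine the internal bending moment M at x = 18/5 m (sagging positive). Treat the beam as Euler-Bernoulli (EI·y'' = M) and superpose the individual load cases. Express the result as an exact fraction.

M(18/5) = 359/25 kN·m

Load 1 — uniform load w=7 kN/m over full span:
  M_1 = wLx/2 - wL²/12 - wx²/2 = 7·6·(18/5)/2 - 7·6²/12 - 7·(18/5)²/2 = 231/25 kN·m
Load 2 — applied couple M₀=-20 kN·m at a=12/5 m (b=L-a=18/5):
  M_2 = R_Ax - M_A - M₀  [x>a] with R_A=-24/5, M_A=-12/5 = (-24/5)·(18/5) - (-12/5) - (-20) = 128/25 kN·m
Superposition: M = Σ M_i = 359/25 kN·m ≈ 14.360000 kN·m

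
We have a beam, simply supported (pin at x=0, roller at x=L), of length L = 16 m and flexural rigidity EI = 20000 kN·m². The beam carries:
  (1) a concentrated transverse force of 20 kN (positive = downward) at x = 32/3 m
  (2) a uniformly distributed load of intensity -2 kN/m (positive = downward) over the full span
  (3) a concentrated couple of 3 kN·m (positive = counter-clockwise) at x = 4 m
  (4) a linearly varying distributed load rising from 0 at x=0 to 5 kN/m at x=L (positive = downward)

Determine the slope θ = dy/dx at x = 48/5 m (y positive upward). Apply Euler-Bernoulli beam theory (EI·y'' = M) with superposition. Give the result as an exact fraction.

Load 1 — point force P=20 kN at a=32/3 m (b=L-a=16/3):
  θ_1 = -Pb(L²-b²-3x²)/(6LEI)  [x≤a] = -20·(16/3)·(16²-(16/3)²-3·(48/5)²)/(6·16·20000) = 688/253125 rad
Load 2 — uniform load w=-2 kN/m over full span:
  θ_2 = -w(L³-6Lx²+4x³)/(24EI) = -(-2)·(16³-6·16·(48/5)²+4·(48/5)³)/(24·20000) = -1184/234375 rad
Load 3 — applied couple M₀=3 kN·m at a=4 m (b=L-a=12):
  θ_3 = (M₀x²/(2L)-M₀(x-a)+C₁)/EI  [x>a] with C₁=M₀(3b²-L²)/(6L)=11/2 = (3·(48/5)²/(2·16)-3·((48/5)-4)+(11/2))/20000 = -133/1000000 rad
Load 4 — triangular load w₀=5 kN/m (0→w₀ over full span):
  θ_4 = -w₀(7L⁴-30L²x²+15x⁴)/(360LEI) = -5·(7·16⁴-30·16²·(48/5)²+15·(48/5)⁴)/(360·16·20000) = 3712/703125 rad
Superposition: θ = Σ θ_i = 227819/81000000 rad ≈ 0.002813 rad

θ(48/5) = 227819/81000000 rad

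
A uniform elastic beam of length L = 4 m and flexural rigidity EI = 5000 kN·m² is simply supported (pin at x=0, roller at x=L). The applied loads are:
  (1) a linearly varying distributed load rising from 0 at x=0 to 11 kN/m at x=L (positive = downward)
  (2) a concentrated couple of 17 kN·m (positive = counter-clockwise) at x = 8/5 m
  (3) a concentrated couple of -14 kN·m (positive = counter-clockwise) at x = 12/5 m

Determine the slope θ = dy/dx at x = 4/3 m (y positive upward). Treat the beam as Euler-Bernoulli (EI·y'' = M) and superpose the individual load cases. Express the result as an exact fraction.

Load 1 — triangular load w₀=11 kN/m (0→w₀ over full span):
  θ_1 = -w₀(7L⁴-30L²x²+15x⁴)/(360LEI) = -11·(7·4⁴-30·4²·(4/3)²+15·(4/3)⁴)/(360·4·5000) = -1144/759375 rad
Load 2 — applied couple M₀=17 kN·m at a=8/5 m (b=L-a=12/5):
  θ_2 = (M₀x²/(2L)+C₁)/EI  [x≤a] with C₁=M₀(3b²-L²)/(6L)=68/75 = (17·(4/3)²/(2·4)+(68/75))/5000 = 527/562500 rad
Load 3 — applied couple M₀=-14 kN·m at a=12/5 m (b=L-a=8/5):
  θ_3 = (M₀x²/(2L)+C₁)/EI  [x≤a] with C₁=M₀(3b²-L²)/(6L)=364/75 = ((-14)·(4/3)²/(2·4)+(364/75))/5000 = 49/140625 rad
Superposition: θ = Σ θ_i = -3359/15187500 rad ≈ -0.000221 rad

θ(4/3) = -3359/15187500 rad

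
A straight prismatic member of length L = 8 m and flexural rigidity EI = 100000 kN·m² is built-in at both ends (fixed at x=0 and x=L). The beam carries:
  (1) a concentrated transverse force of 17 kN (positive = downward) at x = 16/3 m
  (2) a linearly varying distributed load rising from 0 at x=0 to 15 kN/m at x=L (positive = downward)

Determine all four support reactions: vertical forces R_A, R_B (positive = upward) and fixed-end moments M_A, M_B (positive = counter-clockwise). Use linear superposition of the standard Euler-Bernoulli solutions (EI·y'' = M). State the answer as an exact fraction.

Load 1 — point force P=17 kN at a=16/3 m (b=L-a=8/3):
  R_A = Pb²(3a+b)/L³ = 17·(8/3)²·(3·(16/3)+(8/3))/8³ = 119/27 kN
  M_A = Pab²/L² = 17·(16/3)·(8/3)²/8² = 272/27 kN·m
  R_B = Pa²(a+3b)/L³ = 17·(16/3)²·((16/3)+3·(8/3))/8³ = 340/27 kN
  M_B = -Pa²b/L² = -17·(16/3)²·(8/3)/8² = -544/27 kN·m
Load 2 — triangular load w₀=15 kN/m (0→w₀ over full span):
  R_A = 3w₀L/20 = 3·15·8/20 = 18 kN
  M_A = w₀L²/30 = 15·8²/30 = 32 kN·m
  R_B = 7w₀L/20 = 7·15·8/20 = 42 kN
  M_B = -w₀L²/20 = -15·8²/20 = -48 kN·m
Superposition: R_A = 605/27 kN, M_A = 1136/27 kN·m, R_B = 1474/27 kN, M_B = -1840/27 kN·m

R_A = 605/27 kN, M_A = 1136/27 kN·m, R_B = 1474/27 kN, M_B = -1840/27 kN·m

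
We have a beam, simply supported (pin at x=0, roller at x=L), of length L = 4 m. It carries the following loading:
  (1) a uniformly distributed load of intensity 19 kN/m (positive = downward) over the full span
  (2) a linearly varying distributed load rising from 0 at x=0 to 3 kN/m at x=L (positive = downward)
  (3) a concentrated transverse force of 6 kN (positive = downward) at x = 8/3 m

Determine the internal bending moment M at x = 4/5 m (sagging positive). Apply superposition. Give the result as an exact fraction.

M(4/5) = 3432/125 kN·m

Load 1 — uniform load w=19 kN/m over full span:
  M_1 = wx(L-x)/2 = 19·(4/5)·(4-(4/5))/2 = 608/25 kN·m
Load 2 — triangular load w₀=3 kN/m (0→w₀ over full span):
  M_2 = w₀Lx/6 - w₀x³/(6L) = 3·4·(4/5)/6 - 3·(4/5)³/(6·4) = 192/125 kN·m
Load 3 — point force P=6 kN at a=8/3 m (b=L-a=4/3):
  M_3 = Pbx/L  [x≤a] = 6·(4/3)·(4/5)/4 = 8/5 kN·m
Superposition: M = Σ M_i = 3432/125 kN·m ≈ 27.456000 kN·m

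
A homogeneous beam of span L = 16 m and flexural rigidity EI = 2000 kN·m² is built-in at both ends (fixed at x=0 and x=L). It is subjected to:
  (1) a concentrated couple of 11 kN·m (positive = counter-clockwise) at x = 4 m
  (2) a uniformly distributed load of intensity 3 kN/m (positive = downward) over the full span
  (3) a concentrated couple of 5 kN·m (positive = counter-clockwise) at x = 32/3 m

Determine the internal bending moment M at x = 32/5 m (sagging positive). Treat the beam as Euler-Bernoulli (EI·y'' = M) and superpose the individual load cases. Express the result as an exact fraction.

Load 1 — applied couple M₀=11 kN·m at a=4 m (b=L-a=12):
  M_1 = R_Ax - M_A - M₀  [x>a] with R_A=99/128, M_A=-33/16 = (99/128)·(32/5) - (-33/16) - 11 = -319/80 kN·m
Load 2 — uniform load w=3 kN/m over full span:
  M_2 = wLx/2 - wL²/12 - wx²/2 = 3·16·(32/5)/2 - 3·16²/12 - 3·(32/5)²/2 = 704/25 kN·m
Load 3 — applied couple M₀=5 kN·m at a=32/3 m (b=L-a=16/3):
  M_3 = R_Ax - M_A  [x≤a] with R_A=5/12, M_A=5/3 = (5/12)·(32/5) - (5/3) = 1 kN·m
Superposition: M = Σ M_i = 10069/400 kN·m ≈ 25.172500 kN·m

M(32/5) = 10069/400 kN·m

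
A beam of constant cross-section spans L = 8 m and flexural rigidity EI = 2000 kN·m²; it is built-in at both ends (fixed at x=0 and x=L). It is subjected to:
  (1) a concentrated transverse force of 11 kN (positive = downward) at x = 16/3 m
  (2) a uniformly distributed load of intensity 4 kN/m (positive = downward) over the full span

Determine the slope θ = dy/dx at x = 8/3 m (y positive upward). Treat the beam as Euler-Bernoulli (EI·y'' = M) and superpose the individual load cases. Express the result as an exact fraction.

Load 1 — point force P=11 kN at a=16/3 m (b=L-a=8/3):
  θ_1 = -Pb²x(2aL-(3a+b)x)/(2L³EI)  [x≤a] = -11·(8/3)²·(8/3)·(2·(16/3)·8-(3·(16/3)+(8/3))·(8/3))/(2·8³·2000) = -22/6075 rad
Load 2 — uniform load w=4 kN/m over full span:
  θ_2 = -wx(L-x)(L-2x)/(12EI) = -4·(8/3)·(8-(8/3))·(8-2·(8/3))/(12·2000) = -64/10125 rad
Superposition: θ = Σ θ_i = -302/30375 rad ≈ -0.009942 rad

θ(8/3) = -302/30375 rad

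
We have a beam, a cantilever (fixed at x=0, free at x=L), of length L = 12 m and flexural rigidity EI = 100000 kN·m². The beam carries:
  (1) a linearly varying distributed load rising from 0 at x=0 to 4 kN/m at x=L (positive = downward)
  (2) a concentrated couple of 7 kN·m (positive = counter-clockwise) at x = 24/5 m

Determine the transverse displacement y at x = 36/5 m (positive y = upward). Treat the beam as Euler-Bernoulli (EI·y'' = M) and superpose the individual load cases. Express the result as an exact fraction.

y(36/5) = -1648494/48828125 m

Load 1 — triangular load w₀=4 kN/m (0→w₀ over full span):
  y_1 = (w₀Lx³/12-w₀L²x²/6-w₀x⁵/(120L))/EI = (4·12·(36/5)³/12-4·12²·(36/5)²/6-4·(36/5)⁵/(120·12))/100000 = -1727244/48828125 m
Load 2 — applied couple M₀=7 kN·m at a=24/5 m (b=L-a=36/5):
  y_2 = M₀a(2x-a)/(2EI)  [x>a] = 7·(24/5)·(2·(36/5)-(24/5))/(2·100000) = 126/78125 m
Superposition: y = Σ y_i = -1648494/48828125 m ≈ -0.033761 m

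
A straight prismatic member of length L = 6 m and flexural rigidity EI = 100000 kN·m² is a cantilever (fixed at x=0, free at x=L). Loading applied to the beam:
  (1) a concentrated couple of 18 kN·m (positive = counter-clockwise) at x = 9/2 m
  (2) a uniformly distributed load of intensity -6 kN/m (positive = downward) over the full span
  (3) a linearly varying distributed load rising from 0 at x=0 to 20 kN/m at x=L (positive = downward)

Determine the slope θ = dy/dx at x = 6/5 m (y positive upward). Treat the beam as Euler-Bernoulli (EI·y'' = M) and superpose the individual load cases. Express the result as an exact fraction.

Load 1 — applied couple M₀=18 kN·m at a=9/2 m (b=L-a=3/2):
  θ_1 = M₀x/EI  [x≤a] = 18·(6/5)/100000 = 27/125000 rad
Load 2 — uniform load w=-6 kN/m over full span:
  θ_2 = -wx(x²-3Lx+3L²)/(6EI) = -(-6)·(6/5)·((6/5)²-3·6·(6/5)+3·6²)/(6·100000) = 1647/1562500 rad
Load 3 — triangular load w₀=20 kN/m (0→w₀ over full span):
  θ_3 = (w₀Lx²/4-w₀L²x/3-w₀x⁴/(24L))/EI = (20·6·(6/5)²/4-20·6²·(6/5)/3-20·(6/5)⁴/(24·6))/100000 = -7659/3125000 rad
Superposition: θ = Σ θ_i = -369/312500 rad ≈ -0.001181 rad

θ(6/5) = -369/312500 rad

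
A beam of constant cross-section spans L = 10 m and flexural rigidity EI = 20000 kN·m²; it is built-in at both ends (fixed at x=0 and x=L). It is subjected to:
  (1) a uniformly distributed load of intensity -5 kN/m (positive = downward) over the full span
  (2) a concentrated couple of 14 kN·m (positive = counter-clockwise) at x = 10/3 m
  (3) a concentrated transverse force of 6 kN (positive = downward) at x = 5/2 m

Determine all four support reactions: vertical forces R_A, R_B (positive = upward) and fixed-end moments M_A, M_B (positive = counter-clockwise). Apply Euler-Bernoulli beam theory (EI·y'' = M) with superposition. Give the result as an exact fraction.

R_A = -4337/240 kN, M_A = -1595/48 kN·m, R_B = -6223/240 kN, M_B = 2089/48 kN·m

Load 1 — uniform load w=-5 kN/m over full span:
  R_A = wL/2 = (-5)·10/2 = -25 kN
  M_A = wL²/12 = (-5)·10²/12 = -125/3 kN·m
  R_B = wL/2 = (-5)·10/2 = -25 kN
  M_B = -wL²/12 = -(-5)·10²/12 = 125/3 kN·m
Load 2 — applied couple M₀=14 kN·m at a=10/3 m (b=L-a=20/3):
  R_A = 6M₀ab/L³ = 6·14·(10/3)·(20/3)/10³ = 28/15 kN
  M_A = M₀b(2a-b)/L² = 14·(20/3)·(2·(10/3)-(20/3))/10² = 0 kN·m
  R_B = -6M₀ab/L³ = -6·14·(10/3)·(20/3)/10³ = -28/15 kN
  M_B = M₀a(2b-a)/L² = 14·(10/3)·(2·(20/3)-(10/3))/10² = 14/3 kN·m
Load 3 — point force P=6 kN at a=5/2 m (b=L-a=15/2):
  R_A = Pb²(3a+b)/L³ = 6·(15/2)²·(3·(5/2)+(15/2))/10³ = 81/16 kN
  M_A = Pab²/L² = 6·(5/2)·(15/2)²/10² = 135/16 kN·m
  R_B = Pa²(a+3b)/L³ = 6·(5/2)²·((5/2)+3·(15/2))/10³ = 15/16 kN
  M_B = -Pa²b/L² = -6·(5/2)²·(15/2)/10² = -45/16 kN·m
Superposition: R_A = -4337/240 kN, M_A = -1595/48 kN·m, R_B = -6223/240 kN, M_B = 2089/48 kN·m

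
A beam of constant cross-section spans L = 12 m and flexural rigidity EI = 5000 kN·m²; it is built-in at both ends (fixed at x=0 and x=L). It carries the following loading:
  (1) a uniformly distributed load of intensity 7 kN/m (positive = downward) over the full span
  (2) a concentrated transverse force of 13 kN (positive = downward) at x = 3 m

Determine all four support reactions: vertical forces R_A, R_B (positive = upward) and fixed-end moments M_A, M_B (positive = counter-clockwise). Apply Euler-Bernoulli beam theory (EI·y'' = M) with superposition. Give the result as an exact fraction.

R_A = 1695/32 kN, M_A = 1695/16 kN·m, R_B = 1409/32 kN, M_B = -1461/16 kN·m

Load 1 — uniform load w=7 kN/m over full span:
  R_A = wL/2 = 7·12/2 = 42 kN
  M_A = wL²/12 = 7·12²/12 = 84 kN·m
  R_B = wL/2 = 7·12/2 = 42 kN
  M_B = -wL²/12 = -7·12²/12 = -84 kN·m
Load 2 — point force P=13 kN at a=3 m (b=L-a=9):
  R_A = Pb²(3a+b)/L³ = 13·9²·(3·3+9)/12³ = 351/32 kN
  M_A = Pab²/L² = 13·3·9²/12² = 351/16 kN·m
  R_B = Pa²(a+3b)/L³ = 13·3²·(3+3·9)/12³ = 65/32 kN
  M_B = -Pa²b/L² = -13·3²·9/12² = -117/16 kN·m
Superposition: R_A = 1695/32 kN, M_A = 1695/16 kN·m, R_B = 1409/32 kN, M_B = -1461/16 kN·m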